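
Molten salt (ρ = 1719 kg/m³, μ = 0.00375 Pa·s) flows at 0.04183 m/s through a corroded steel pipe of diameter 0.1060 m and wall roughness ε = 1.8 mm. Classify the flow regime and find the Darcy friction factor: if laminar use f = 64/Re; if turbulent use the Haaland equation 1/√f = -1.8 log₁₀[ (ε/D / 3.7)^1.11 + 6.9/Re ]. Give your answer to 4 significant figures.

Re = ρVD/μ = 1719·0.04183·0.106/0.00375 = 2033.
Re < 2300 → laminar, so f = 64/Re = 0.03149 (roughness is irrelevant in laminar flow).

f ≈ 0.03149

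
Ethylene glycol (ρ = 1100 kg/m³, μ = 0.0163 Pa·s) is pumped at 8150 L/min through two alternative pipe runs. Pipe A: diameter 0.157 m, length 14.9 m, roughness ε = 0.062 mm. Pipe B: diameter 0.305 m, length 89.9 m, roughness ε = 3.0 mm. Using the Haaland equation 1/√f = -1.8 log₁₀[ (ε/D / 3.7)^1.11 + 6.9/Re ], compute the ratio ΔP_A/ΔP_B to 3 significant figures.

Pipe A: V = Q/A = 0.1358/0.01936 = 7.016 m/s; Re = 7.434e+04; ε/D = 0.000395; Haaland → f = 0.0205; ΔP_A = f(L/D)(ρV²/2) = 5.269e+04 Pa.
Pipe B: V = Q/A = 0.1358/0.07306 = 1.859 m/s; Re = 3.827e+04; ε/D = 0.00984; Haaland → f = 0.03921; ΔP_B = f(L/D)(ρV²/2) = 2.197e+04 Pa.
ΔP_A/ΔP_B = 5.269e+04/2.197e+04 = 2.40.

ΔP_A/ΔP_B ≈ 2.40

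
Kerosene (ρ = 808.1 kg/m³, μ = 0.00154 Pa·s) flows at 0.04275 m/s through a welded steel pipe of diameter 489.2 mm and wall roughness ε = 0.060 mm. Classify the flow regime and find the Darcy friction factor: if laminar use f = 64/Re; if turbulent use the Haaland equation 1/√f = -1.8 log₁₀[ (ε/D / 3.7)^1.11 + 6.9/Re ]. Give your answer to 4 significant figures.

Re = ρVD/μ = 808.1·0.04275·0.4892/0.00154 = 1.097e+04.
Re > 4000 → turbulent. ε/D = 6e-05/0.4892 = 0.000123; Haaland: 1/√f = -1.8 log₁₀[1.07e-05 + 0.000629] = 5.75, so f = 0.03025.

f ≈ 0.03025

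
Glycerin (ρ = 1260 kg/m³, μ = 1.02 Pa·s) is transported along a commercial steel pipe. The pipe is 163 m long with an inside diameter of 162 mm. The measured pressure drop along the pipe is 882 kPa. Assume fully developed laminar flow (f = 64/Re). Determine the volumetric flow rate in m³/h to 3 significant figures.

For laminar flow, f = 64/Re with Re = ρVD/μ, so Darcy-Weisbach reduces to ΔP = 32μLV/D². Solving for V: V = ΔP·D²/(32μL) = 8.82e+05·(0.162)²/(32·1.02·163) = 4.351 m/s.
Check: Re = ρVD/μ = 1260·4.351·0.162/1.02 = 870.7 < 2300, so the laminar assumption holds.
Q = V·A = 4.351·(π/4·0.162²) = 0.08968 m³/s = 323 m³/h.

Q ≈ 323 m³/h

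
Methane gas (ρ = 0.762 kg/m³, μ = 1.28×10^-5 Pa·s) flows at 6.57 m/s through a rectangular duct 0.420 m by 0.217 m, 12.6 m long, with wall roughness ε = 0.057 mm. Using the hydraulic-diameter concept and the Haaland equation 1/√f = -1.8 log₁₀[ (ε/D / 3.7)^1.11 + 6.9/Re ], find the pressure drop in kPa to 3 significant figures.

ΔP ≈ 0.0133 kPa

Hydraulic diameter D_h = 4A/P = 4·(0.42·0.217)/(2·(0.42+0.217)) = 0.3646/1.274 = 0.2862 m.
Re = ρVD_h/μ = 0.762·6.57·0.2862/1.28e-05 = 1.119e+05.
ε/D_h = 5.7e-05/0.2862 = 0.000199; Haaland gives 1/√f = -1.8 log₁₀[1.83e-05+6.17e-05] = 7.375, so f = 0.01838.
ΔP = f(L/D_h)(ρV²/2) = 0.01838·12.6/0.2862·16.45 = 13.31 Pa.
ΔP = 0.0133 kPa.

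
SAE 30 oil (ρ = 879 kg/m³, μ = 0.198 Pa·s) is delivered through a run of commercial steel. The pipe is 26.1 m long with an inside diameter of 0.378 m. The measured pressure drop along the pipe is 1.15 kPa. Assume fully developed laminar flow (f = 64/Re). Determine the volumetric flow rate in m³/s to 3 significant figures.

For laminar flow, f = 64/Re with Re = ρVD/μ, so Darcy-Weisbach reduces to ΔP = 32μLV/D². Solving for V: V = ΔP·D²/(32μL) = 1150·(0.378)²/(32·0.198·26.1) = 0.9936 m/s.
Check: Re = ρVD/μ = 879·0.9936·0.378/0.198 = 1667 < 2300, so the laminar assumption holds.
Q = V·A = 0.9936·(π/4·0.378²) = 0.1115 m³/s = 0.112 m³/s.

Q ≈ 0.112 m³/s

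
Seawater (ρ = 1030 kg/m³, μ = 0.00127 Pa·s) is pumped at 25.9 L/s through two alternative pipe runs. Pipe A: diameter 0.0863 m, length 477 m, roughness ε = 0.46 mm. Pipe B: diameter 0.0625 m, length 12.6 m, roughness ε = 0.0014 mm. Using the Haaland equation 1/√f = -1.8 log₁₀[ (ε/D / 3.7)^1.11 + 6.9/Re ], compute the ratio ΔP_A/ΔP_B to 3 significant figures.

ΔP_A/ΔP_B ≈ 17.3

Pipe A: V = Q/A = 0.0259/0.005849 = 4.428 m/s; Re = 3.099e+05; ε/D = 0.00533; Haaland → f = 0.03129; ΔP_A = f(L/D)(ρV²/2) = 1.746e+06 Pa.
Pipe B: V = Q/A = 0.0259/0.003068 = 8.442 m/s; Re = 4.279e+05; ε/D = 2.24e-05; Haaland → f = 0.01367; ΔP_B = f(L/D)(ρV²/2) = 1.012e+05 Pa.
ΔP_A/ΔP_B = 1.746e+06/1.012e+05 = 17.3.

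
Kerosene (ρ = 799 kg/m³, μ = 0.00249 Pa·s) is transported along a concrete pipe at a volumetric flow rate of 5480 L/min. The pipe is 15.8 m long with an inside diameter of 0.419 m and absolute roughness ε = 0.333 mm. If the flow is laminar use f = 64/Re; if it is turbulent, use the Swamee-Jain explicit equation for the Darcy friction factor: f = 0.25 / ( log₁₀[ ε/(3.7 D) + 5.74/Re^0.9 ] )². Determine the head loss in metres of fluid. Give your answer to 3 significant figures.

Q = 5480 L/min = 5480/60000 = 0.09133 m³/s.
Cross-sectional area A = πD²/4 = π(0.419)²/4 = 0.1379 m²; mean velocity V = Q/A = 0.09133/0.1379 = 0.6624 m/s.
Reynolds number Re = ρVD/μ = 799 · 0.6624 · 0.419 / 0.00249 = 8.906e+04.
Re > 4000 → turbulent. Relative roughness ε/D = 0.000333/0.419 = 0.000795. Swamee-Jain: f = 0.25/(log₁₀[0.000795/3.7 + 5.74/8.906e+04^0.9])² = 0.25/(log₁₀[0.000215 + 0.000201])² = 0.25/(-3.381)² = 0.02187.
Darcy-Weisbach: ΔP = f(L/D)(ρV²/2) = 0.02187·(15.8/0.419)·(799·0.6624²/2) = 0.02187·37.71·175.3 = 144.6 Pa.
Head loss h_f = ΔP/(ρg) = 144.6/(799·9.81) = 0.0184 m.

h_f ≈ 0.0184 m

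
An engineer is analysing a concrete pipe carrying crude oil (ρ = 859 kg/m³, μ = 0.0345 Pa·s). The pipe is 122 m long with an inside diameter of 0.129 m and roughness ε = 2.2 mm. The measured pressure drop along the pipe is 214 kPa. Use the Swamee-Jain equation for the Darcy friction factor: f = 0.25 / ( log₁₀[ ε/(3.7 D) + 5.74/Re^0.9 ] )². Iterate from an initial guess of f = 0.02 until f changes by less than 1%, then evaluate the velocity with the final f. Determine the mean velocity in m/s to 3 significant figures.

V ≈ 3.22 m/s

Rearranging Darcy-Weisbach: V = √(2·ΔP·D/(f·L·ρ)). With ε/D = 0.0022/0.129 = 0.0171, iterate starting from f = 0.02:
  f = 0.02 → V = √(2·2.14e+05·0.129/(0.02·122·859)) = 5.132 m/s; Re = ρVD/μ = 1.649e+04; f → 0.04906
  f = 0.04906 → V = 3.277 m/s; Re = 1.053e+04; f → 0.0506
  f = 0.0506 → V = 3.227 m/s; Re = 1.036e+04; f → 0.05066
Converged (Δf/f < 1%). With the final f = 0.05066: V = √(2·2.14e+05·0.129/(0.05066·122·859)) = 3.225 m/s.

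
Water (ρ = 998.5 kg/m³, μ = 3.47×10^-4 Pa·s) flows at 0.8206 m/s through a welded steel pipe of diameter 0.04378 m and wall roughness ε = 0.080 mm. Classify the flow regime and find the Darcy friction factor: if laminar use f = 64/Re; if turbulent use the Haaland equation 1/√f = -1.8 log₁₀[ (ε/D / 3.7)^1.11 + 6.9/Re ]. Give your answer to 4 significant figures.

f ≈ 0.02446

Re = ρVD/μ = 998.5·0.8206·0.04378/0.000347 = 1.034e+05.
Re > 4000 → turbulent. ε/D = 8e-05/0.04378 = 0.00183; Haaland: 1/√f = -1.8 log₁₀[0.000214 + 6.67e-05] = 6.394, so f = 0.02446.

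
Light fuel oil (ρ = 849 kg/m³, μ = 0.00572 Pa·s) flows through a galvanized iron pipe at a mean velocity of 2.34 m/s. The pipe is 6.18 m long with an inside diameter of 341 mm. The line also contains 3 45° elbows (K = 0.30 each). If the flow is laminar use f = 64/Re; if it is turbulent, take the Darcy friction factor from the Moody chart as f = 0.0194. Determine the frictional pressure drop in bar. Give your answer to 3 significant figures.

ΔP ≈ 0.0291 bar

Reynolds number Re = ρVD/μ = 849 · 2.34 · 0.341 / 0.00572 = 1.184e+05.
Re > 4000 → turbulent; use the Moody-chart value f = 0.0194.
Total minor-loss coefficient ΣK = 3·0.3 = 0.9.
ΔP = [f·L/D + ΣK]·(ρV²/2) = [0.0194·6.18/0.341 + 0.9]·(849·2.34²/2) = [0.3516 + 0.9]·2324 = 2909 Pa.
ΔP = 2909 Pa = 0.0291 bar.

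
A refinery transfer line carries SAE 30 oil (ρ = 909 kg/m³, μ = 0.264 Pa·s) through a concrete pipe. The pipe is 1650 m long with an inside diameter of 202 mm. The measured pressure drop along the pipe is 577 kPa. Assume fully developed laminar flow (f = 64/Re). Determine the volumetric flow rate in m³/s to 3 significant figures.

Q ≈ 0.0541 m³/s

For laminar flow, f = 64/Re with Re = ρVD/μ, so Darcy-Weisbach reduces to ΔP = 32μLV/D². Solving for V: V = ΔP·D²/(32μL) = 5.77e+05·(0.202)²/(32·0.264·1650) = 1.689 m/s.
Check: Re = ρVD/μ = 909·1.689·0.202/0.264 = 1175 < 2300, so the laminar assumption holds.
Q = V·A = 1.689·(π/4·0.202²) = 0.05413 m³/s = 0.0541 m³/s.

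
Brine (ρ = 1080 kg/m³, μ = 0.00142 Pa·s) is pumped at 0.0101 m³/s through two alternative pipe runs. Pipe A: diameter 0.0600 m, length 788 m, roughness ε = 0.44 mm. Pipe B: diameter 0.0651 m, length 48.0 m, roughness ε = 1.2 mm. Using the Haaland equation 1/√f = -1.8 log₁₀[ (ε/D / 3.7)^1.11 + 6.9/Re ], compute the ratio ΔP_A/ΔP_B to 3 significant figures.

Pipe A: V = Q/A = 0.0101/0.002827 = 3.572 m/s; Re = 1.63e+05; ε/D = 0.00733; Haaland → f = 0.0347; ΔP_A = f(L/D)(ρV²/2) = 3.141e+06 Pa.
Pipe B: V = Q/A = 0.0101/0.003329 = 3.034 m/s; Re = 1.502e+05; ε/D = 0.0184; Haaland → f = 0.04751; ΔP_B = f(L/D)(ρV²/2) = 1.742e+05 Pa.
ΔP_A/ΔP_B = 3.141e+06/1.742e+05 = 18.0.

ΔP_A/ΔP_B ≈ 18.0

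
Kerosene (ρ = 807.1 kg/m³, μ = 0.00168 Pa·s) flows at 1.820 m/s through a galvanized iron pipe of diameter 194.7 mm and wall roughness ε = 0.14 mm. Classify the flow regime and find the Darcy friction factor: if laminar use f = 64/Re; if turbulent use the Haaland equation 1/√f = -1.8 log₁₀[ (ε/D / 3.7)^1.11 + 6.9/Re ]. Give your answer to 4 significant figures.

Re = ρVD/μ = 807.1·1.82·0.1947/0.00168 = 1.702e+05.
Re > 4000 → turbulent. ε/D = 0.00014/0.1947 = 0.000719; Haaland: 1/√f = -1.8 log₁₀[7.59e-05 + 4.05e-05] = 7.081, so f = 0.01994.

f ≈ 0.01994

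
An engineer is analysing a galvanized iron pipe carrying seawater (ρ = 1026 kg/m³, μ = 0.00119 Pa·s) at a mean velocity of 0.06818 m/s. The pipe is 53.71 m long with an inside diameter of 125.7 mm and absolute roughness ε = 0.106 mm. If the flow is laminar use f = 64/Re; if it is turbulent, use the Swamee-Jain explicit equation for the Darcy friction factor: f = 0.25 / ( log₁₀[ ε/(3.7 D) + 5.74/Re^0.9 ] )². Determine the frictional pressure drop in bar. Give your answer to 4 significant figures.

ΔP ≈ 3.564×10^-4 bar

Reynolds number Re = ρVD/μ = 1026 · 0.06818 · 0.1257 / 0.00119 = 7389.
Re > 4000 → turbulent. Relative roughness ε/D = 0.000106/0.1257 = 0.000843. Swamee-Jain: f = 0.25/(log₁₀[0.000843/3.7 + 5.74/7389^0.9])² = 0.25/(log₁₀[0.000228 + 0.00189])² = 0.25/(-2.673)² = 0.03498.
Darcy-Weisbach: ΔP = f(L/D)(ρV²/2) = 0.03498·(53.71/0.1257)·(1026·0.06818²/2) = 0.03498·427.3·2.385 = 35.64 Pa.
ΔP = 35.64 Pa = 3.564×10^-4 bar.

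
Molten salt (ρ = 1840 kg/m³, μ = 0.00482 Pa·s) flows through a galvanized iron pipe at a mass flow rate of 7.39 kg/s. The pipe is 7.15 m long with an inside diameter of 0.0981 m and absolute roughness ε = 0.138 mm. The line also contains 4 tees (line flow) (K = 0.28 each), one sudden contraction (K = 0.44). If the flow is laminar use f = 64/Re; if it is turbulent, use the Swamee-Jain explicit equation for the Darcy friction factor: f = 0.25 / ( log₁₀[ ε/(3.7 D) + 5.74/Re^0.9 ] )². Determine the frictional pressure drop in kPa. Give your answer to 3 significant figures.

ΔP ≈ 0.954 kPa

A = πD²/4 = π(0.0981)²/4 = 0.007558 m²; mean velocity V = ṁ/(ρA) = 7.39/(1840 · 0.007558) = 0.5314 m/s.
Reynolds number Re = ρVD/μ = 1840 · 0.5314 · 0.0981 / 0.00482 = 1.99e+04.
Re > 4000 → turbulent. Relative roughness ε/D = 0.000138/0.0981 = 0.00141. Swamee-Jain: f = 0.25/(log₁₀[0.00141/3.7 + 5.74/1.99e+04^0.9])² = 0.25/(log₁₀[0.00038 + 0.000776])² = 0.25/(-2.937)² = 0.02898.
Total minor-loss coefficient ΣK = 4·0.28 + 1·0.44 = 1.56.
ΔP = [f·L/D + ΣK]·(ρV²/2) = [0.02898·7.15/0.0981 + 1.56]·(1840·0.5314²/2) = [2.113 + 1.56]·259.8 = 954 Pa.
ΔP = 954 Pa = 0.954 kPa.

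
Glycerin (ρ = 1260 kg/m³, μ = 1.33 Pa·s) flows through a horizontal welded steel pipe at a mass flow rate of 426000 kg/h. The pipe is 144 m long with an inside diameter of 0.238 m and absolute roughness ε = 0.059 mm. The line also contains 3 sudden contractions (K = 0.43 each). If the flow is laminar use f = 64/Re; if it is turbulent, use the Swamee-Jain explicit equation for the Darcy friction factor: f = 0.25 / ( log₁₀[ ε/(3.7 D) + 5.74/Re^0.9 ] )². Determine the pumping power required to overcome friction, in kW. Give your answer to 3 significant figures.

ṁ = 426000 kg/h = 426000/3600 = 118.3 kg/s.
A = πD²/4 = π(0.238)²/4 = 0.04449 m²; mean velocity V = ṁ/(ρA) = 118.3/(1260 · 0.04449) = 2.111 m/s.
Reynolds number Re = ρVD/μ = 1260 · 2.111 · 0.238 / 1.33 = 476.
Re < 2300 → laminar flow, so f = 64/Re = 64/476 = 0.1345 (the turbulent correlation is not needed).
Total minor-loss coefficient ΣK = 3·0.43 = 1.29.
ΔP = [f·L/D + ΣK]·(ρV²/2) = [0.1345·144/0.238 + 1.29]·(1260·2.111²/2) = [81.35 + 1.29]·2808 = 2.32e+05 Pa.
Q = ṁ/ρ = 118.3/1260 = 0.09392 m³/s.
Pumping power P = QΔP = 0.09392·2.32e+05 = 21790 W = 21.8 kW.

P ≈ 21.8 kW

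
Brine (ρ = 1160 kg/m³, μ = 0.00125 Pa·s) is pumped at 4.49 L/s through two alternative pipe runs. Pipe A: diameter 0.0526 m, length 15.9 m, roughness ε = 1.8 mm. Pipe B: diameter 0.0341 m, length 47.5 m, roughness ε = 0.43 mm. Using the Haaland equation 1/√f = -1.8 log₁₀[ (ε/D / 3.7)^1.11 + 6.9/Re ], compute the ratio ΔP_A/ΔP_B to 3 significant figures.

ΔP_A/ΔP_B ≈ 0.0563

Pipe A: V = Q/A = 0.00449/0.002173 = 2.066 m/s; Re = 1.009e+05; ε/D = 0.0342; Haaland → f = 0.06084; ΔP_A = f(L/D)(ρV²/2) = 4.554e+04 Pa.
Pipe B: V = Q/A = 0.00449/0.0009133 = 4.916 m/s; Re = 1.556e+05; ε/D = 0.0126; Haaland → f = 0.04146; ΔP_B = f(L/D)(ρV²/2) = 8.096e+05 Pa.
ΔP_A/ΔP_B = 4.554e+04/8.096e+05 = 0.0563.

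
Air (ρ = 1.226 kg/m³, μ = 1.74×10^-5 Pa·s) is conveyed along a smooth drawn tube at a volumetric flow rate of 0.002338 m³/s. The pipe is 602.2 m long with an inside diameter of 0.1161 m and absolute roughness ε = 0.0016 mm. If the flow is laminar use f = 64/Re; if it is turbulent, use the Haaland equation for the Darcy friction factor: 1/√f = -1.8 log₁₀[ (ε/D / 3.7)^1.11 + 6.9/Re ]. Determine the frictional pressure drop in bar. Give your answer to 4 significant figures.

Cross-sectional area A = πD²/4 = π(0.1161)²/4 = 0.01059 m²; mean velocity V = Q/A = 0.002338/0.01059 = 0.2208 m/s.
Reynolds number Re = ρVD/μ = 1.226 · 0.2208 · 0.1161 / 1.74e-05 = 1807.
Re < 2300 → laminar flow, so f = 64/Re = 64/1807 = 0.03543 (the turbulent correlation is not needed).
Darcy-Weisbach: ΔP = f(L/D)(ρV²/2) = 0.03543·(602.2/0.1161)·(1.226·0.2208²/2) = 0.03543·5187·0.0299 = 5.494 Pa.
ΔP = 5.494 Pa = 5.494×10^-5 bar.

ΔP ≈ 5.494×10^-5 bar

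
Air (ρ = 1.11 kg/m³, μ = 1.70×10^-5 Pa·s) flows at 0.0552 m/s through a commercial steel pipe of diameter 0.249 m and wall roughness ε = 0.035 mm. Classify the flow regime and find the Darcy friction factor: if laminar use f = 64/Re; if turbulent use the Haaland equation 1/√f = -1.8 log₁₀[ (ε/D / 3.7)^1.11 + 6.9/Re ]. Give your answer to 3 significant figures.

f ≈ 0.0713

Re = ρVD/μ = 1.11·0.0552·0.249/1.7e-05 = 897.5.
Re < 2300 → laminar, so f = 64/Re = 0.07131 (roughness is irrelevant in laminar flow).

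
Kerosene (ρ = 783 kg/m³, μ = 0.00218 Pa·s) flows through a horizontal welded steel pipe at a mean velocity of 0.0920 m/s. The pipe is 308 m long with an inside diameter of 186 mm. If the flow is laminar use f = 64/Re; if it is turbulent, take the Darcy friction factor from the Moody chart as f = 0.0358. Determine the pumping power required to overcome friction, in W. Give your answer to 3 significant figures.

P ≈ 0.491 W

Reynolds number Re = ρVD/μ = 783 · 0.092 · 0.186 / 0.00218 = 6146.
Re > 4000 → turbulent; use the Moody-chart value f = 0.0358.
Darcy-Weisbach: ΔP = f(L/D)(ρV²/2) = 0.0358·(308/0.186)·(783·0.092²/2) = 0.0358·1656·3.314 = 196.4 Pa.
Q = V·A = 0.092·0.02717 = 0.0025 m³/s.
Pumping power P = QΔP = 0.0025·196.4 = 0.4911 W = 0.491 W.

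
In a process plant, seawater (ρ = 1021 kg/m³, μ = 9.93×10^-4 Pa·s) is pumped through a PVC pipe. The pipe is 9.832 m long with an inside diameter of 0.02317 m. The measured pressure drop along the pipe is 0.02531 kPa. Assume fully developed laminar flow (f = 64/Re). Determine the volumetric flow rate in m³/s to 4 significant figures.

For laminar flow, f = 64/Re with Re = ρVD/μ, so Darcy-Weisbach reduces to ΔP = 32μLV/D². Solving for V: V = ΔP·D²/(32μL) = 25.31·(0.02317)²/(32·0.000993·9.832) = 0.04349 m/s.
Check: Re = ρVD/μ = 1021·0.04349·0.02317/0.000993 = 1036 < 2300, so the laminar assumption holds.
Q = V·A = 0.04349·(π/4·0.02317²) = 1.834e-05 m³/s = 1.834×10^-5 m³/s.

Q ≈ 1.834×10^-5 m³/s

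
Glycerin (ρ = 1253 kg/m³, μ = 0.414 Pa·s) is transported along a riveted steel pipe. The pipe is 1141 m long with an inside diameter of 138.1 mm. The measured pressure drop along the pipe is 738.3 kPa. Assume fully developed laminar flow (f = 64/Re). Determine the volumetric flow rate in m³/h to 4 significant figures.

For laminar flow, f = 64/Re with Re = ρVD/μ, so Darcy-Weisbach reduces to ΔP = 32μLV/D². Solving for V: V = ΔP·D²/(32μL) = 7.383e+05·(0.1381)²/(32·0.414·1141) = 0.9315 m/s.
Check: Re = ρVD/μ = 1253·0.9315·0.1381/0.414 = 389.3 < 2300, so the laminar assumption holds.
Q = V·A = 0.9315·(π/4·0.1381²) = 0.01395 m³/s = 50.23 m³/h.

Q ≈ 50.23 m³/h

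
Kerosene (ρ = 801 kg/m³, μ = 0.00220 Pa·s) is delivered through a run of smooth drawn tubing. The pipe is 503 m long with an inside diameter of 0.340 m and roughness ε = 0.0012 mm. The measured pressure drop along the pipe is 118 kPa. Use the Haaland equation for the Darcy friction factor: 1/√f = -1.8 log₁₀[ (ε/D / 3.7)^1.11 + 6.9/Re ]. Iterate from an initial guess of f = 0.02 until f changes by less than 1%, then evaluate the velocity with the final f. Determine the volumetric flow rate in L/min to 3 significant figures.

Q ≈ 21200 L/min

Rearranging Darcy-Weisbach: V = √(2·ΔP·D/(f·L·ρ)). With ε/D = 1.2e-06/0.34 = 3.53e-06, iterate starting from f = 0.02:
  f = 0.02 → V = √(2·1.18e+05·0.34/(0.02·503·801)) = 3.156 m/s; Re = ρVD/μ = 3.906e+05; f → 0.01369
  f = 0.01369 → V = 3.814 m/s; Re = 4.721e+05; f → 0.01324
  f = 0.01324 → V = 3.879 m/s; Re = 4.802e+05; f → 0.0132
Converged (Δf/f < 1%). With the final f = 0.0132: V = √(2·1.18e+05·0.34/(0.0132·503·801)) = 3.885 m/s.
Q = V·A = 3.885·(π/4·0.34²) = 0.3527 m³/s = 21200 L/min.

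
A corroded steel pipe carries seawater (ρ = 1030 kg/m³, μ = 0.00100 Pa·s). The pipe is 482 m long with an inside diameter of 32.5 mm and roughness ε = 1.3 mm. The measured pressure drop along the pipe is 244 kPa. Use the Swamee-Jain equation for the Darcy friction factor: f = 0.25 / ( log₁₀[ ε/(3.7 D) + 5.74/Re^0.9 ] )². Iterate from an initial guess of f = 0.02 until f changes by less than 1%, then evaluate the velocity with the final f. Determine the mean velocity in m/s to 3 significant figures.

Rearranging Darcy-Weisbach: V = √(2·ΔP·D/(f·L·ρ)). With ε/D = 0.0013/0.0325 = 0.04, iterate starting from f = 0.02:
  f = 0.02 → V = √(2·2.44e+05·0.0325/(0.02·482·1030)) = 1.264 m/s; Re = ρVD/μ = 4.231e+04; f → 0.06571
  f = 0.06571 → V = 0.6973 m/s; Re = 2.334e+04; f → 0.06643
  f = 0.06643 → V = 0.6935 m/s; Re = 2.321e+04; f → 0.06644
Converged (Δf/f < 1%). With the final f = 0.06644: V = √(2·2.44e+05·0.0325/(0.06644·482·1030)) = 0.6934 m/s.

V ≈ 0.693 m/s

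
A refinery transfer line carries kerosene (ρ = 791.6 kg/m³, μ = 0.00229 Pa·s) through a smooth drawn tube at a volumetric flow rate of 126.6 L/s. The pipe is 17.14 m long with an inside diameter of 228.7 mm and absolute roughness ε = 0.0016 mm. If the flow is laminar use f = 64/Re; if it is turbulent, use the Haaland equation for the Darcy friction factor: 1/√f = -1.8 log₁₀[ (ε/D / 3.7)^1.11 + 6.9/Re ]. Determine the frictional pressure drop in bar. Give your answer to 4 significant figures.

ΔP ≈ 0.04217 bar

Q = 126.6 L/s = 126.6/1000 = 0.1266 m³/s.
Cross-sectional area A = πD²/4 = π(0.2287)²/4 = 0.04108 m²; mean velocity V = Q/A = 0.1266/0.04108 = 3.082 m/s.
Reynolds number Re = ρVD/μ = 791.6 · 3.082 · 0.2287 / 0.00229 = 2.436e+05.
Re > 4000 → turbulent. Relative roughness ε/D = 1.6e-06/0.2287 = 7e-06. Haaland: 1/√f = -1.8 log₁₀[(7e-06/3.7)^1.11 + 6.9/2.436e+05] = -1.8 log₁₀[4.44e-07 + 2.83e-05] = 8.174, so f = 0.01497.
Darcy-Weisbach: ΔP = f(L/D)(ρV²/2) = 0.01497·(17.14/0.2287)·(791.6·3.082²/2) = 0.01497·74.95·3759 = 4217 Pa.
ΔP = 4217 Pa = 0.04217 bar.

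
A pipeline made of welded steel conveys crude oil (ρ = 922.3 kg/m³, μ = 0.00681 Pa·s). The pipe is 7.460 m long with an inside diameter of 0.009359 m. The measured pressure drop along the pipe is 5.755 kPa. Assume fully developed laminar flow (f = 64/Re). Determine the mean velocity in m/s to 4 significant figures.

V ≈ 0.3101 m/s

For laminar flow, f = 64/Re with Re = ρVD/μ, so Darcy-Weisbach reduces to ΔP = 32μLV/D². Solving for V: V = ΔP·D²/(32μL) = 5755·(0.009359)²/(32·0.00681·7.46) = 0.3101 m/s.
Check: Re = ρVD/μ = 922.3·0.3101·0.009359/0.00681 = 393 < 2300, so the laminar assumption holds.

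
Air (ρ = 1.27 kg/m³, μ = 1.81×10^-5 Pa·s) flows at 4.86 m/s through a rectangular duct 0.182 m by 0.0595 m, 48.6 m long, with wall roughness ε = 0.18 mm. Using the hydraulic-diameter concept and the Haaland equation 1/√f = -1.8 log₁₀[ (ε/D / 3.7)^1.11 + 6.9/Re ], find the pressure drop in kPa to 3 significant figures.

Hydraulic diameter D_h = 4A/P = 4·(0.182·0.0595)/(2·(0.182+0.0595)) = 0.04332/0.483 = 0.08968 m.
Re = ρVD_h/μ = 1.27·4.86·0.08968/1.81e-05 = 3.058e+04.
ε/D_h = 0.00018/0.08968 = 0.00201; Haaland gives 1/√f = -1.8 log₁₀[0.000237+0.000226] = 6.002, so f = 0.02776.
ΔP = f(L/D_h)(ρV²/2) = 0.02776·48.6/0.08968·15 = 225.6 Pa.
ΔP = 0.226 kPa.

ΔP ≈ 0.226 kPa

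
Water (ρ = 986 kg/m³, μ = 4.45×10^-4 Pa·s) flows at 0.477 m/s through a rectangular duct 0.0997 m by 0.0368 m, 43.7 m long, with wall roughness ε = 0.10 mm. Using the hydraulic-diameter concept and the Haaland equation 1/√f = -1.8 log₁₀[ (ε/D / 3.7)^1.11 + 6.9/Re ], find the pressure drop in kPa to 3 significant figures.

Hydraulic diameter D_h = 4A/P = 4·(0.0997·0.0368)/(2·(0.0997+0.0368)) = 0.01468/0.273 = 0.05376 m.
Re = ρVD_h/μ = 986·0.477·0.05376/0.000445 = 5.682e+04.
ε/D_h = 0.0001/0.05376 = 0.00186; Haaland gives 1/√f = -1.8 log₁₀[0.000218+0.000121] = 6.245, so f = 0.02564.
ΔP = f(L/D_h)(ρV²/2) = 0.02564·43.7/0.05376·112.2 = 2338 Pa.
ΔP = 2.34 kPa.

ΔP ≈ 2.34 kPa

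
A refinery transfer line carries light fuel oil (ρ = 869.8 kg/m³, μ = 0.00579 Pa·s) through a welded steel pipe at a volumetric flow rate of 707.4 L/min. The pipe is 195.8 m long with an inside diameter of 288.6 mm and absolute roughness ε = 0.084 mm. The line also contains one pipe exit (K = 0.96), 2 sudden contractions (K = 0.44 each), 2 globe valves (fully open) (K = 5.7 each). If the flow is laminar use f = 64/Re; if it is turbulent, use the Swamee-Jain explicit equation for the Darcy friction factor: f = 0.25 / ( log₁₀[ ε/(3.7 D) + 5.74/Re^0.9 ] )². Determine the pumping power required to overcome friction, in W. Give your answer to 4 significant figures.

Q = 707.4 L/min = 707.4/60000 = 0.01179 m³/s.
Cross-sectional area A = πD²/4 = π(0.2886)²/4 = 0.06542 m²; mean velocity V = Q/A = 0.01179/0.06542 = 0.1802 m/s.
Reynolds number Re = ρVD/μ = 869.8 · 0.1802 · 0.2886 / 0.00579 = 7814.
Re > 4000 → turbulent. Relative roughness ε/D = 8.4e-05/0.2886 = 0.000291. Swamee-Jain: f = 0.25/(log₁₀[0.000291/3.7 + 5.74/7814^0.9])² = 0.25/(log₁₀[7.87e-05 + 0.0018])² = 0.25/(-2.726)² = 0.03364.
Total minor-loss coefficient ΣK = 1·0.96 + 2·0.44 + 2·5.7 = 13.2.
ΔP = [f·L/D + ΣK]·(ρV²/2) = [0.03364·195.8/0.2886 + 13.2]·(869.8·0.1802²/2) = [22.82 + 13.2]·14.13 = 509.5 Pa.
Pumping power P = QΔP = 0.01179·509.5 = 6.0066 W = 6.007 W.

P ≈ 6.007 W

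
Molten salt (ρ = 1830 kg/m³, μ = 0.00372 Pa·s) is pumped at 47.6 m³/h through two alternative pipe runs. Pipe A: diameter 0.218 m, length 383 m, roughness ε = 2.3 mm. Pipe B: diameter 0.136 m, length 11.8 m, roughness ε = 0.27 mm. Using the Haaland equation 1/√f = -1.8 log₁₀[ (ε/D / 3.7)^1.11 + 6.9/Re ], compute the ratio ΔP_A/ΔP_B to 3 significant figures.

Pipe A: V = Q/A = 0.01322/0.03733 = 0.3542 m/s; Re = 3.799e+04; ε/D = 0.0106; Haaland → f = 0.04008; ΔP_A = f(L/D)(ρV²/2) = 8085 Pa.
Pipe B: V = Q/A = 0.01322/0.01453 = 0.9102 m/s; Re = 6.09e+04; ε/D = 0.00199; Haaland → f = 0.0258; ΔP_B = f(L/D)(ρV²/2) = 1697 Pa.
ΔP_A/ΔP_B = 8085/1697 = 4.76.

ΔP_A/ΔP_B ≈ 4.76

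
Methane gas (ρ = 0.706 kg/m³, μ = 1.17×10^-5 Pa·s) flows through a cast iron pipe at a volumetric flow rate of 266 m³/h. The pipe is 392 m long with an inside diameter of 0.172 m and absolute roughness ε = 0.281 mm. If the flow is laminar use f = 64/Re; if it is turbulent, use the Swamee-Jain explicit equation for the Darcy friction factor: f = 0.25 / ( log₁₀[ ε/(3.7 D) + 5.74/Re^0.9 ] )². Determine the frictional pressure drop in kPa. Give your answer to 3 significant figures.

ΔP ≈ 0.222 kPa

Q = 266 m³/h = 266/3600 = 0.07389 m³/s.
Cross-sectional area A = πD²/4 = π(0.172)²/4 = 0.02324 m²; mean velocity V = Q/A = 0.07389/0.02324 = 3.18 m/s.
Reynolds number Re = ρVD/μ = 0.706 · 3.18 · 0.172 / 1.17e-05 = 3.3e+04.
Re > 4000 → turbulent. Relative roughness ε/D = 0.000281/0.172 = 0.00163. Swamee-Jain: f = 0.25/(log₁₀[0.00163/3.7 + 5.74/3.3e+04^0.9])² = 0.25/(log₁₀[0.000442 + 0.000492])² = 0.25/(-3.03)² = 0.02724.
Darcy-Weisbach: ΔP = f(L/D)(ρV²/2) = 0.02724·(392/0.172)·(0.706·3.18²/2) = 0.02724·2279·3.57 = 221.6 Pa.
ΔP = 221.6 Pa = 0.222 kPa.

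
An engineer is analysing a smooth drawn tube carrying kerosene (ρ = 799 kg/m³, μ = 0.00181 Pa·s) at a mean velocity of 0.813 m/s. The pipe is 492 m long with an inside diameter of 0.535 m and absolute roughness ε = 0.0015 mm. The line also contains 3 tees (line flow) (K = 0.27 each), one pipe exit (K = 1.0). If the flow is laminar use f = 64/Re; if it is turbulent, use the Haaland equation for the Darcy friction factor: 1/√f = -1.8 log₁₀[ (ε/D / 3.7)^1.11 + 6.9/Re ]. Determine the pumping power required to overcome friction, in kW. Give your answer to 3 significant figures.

Reynolds number Re = ρVD/μ = 799 · 0.813 · 0.535 / 0.00181 = 1.92e+05.
Re > 4000 → turbulent. Relative roughness ε/D = 1.5e-06/0.535 = 2.8e-06. Haaland: 1/√f = -1.8 log₁₀[(2.8e-06/3.7)^1.11 + 6.9/1.92e+05] = -1.8 log₁₀[1.61e-07 + 3.59e-05] = 7.997, so f = 0.01564.
Total minor-loss coefficient ΣK = 3·0.27 + 1·1 = 1.81.
ΔP = [f·L/D + ΣK]·(ρV²/2) = [0.01564·492/0.535 + 1.81]·(799·0.813²/2) = [14.38 + 1.81]·264.1 = 4276 Pa.
Q = V·A = 0.813·0.2248 = 0.1828 m³/s.
Pumping power P = QΔP = 0.1828·4276 = 781.4 W = 0.781 kW.

P ≈ 0.781 kW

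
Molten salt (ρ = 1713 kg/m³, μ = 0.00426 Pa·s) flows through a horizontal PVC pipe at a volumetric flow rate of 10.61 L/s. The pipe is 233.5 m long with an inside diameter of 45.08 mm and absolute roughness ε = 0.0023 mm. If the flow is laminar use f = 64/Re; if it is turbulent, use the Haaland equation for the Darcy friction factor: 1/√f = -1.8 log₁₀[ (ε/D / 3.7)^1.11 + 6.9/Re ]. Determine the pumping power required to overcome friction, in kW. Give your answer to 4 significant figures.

P ≈ 36.18 kW

Q = 10.61 L/s = 10.61/1000 = 0.01061 m³/s.
Cross-sectional area A = πD²/4 = π(0.04508)²/4 = 0.001596 m²; mean velocity V = Q/A = 0.01061/0.001596 = 6.647 m/s.
Reynolds number Re = ρVD/μ = 1713 · 6.647 · 0.04508 / 0.00426 = 1.205e+05.
Re > 4000 → turbulent. Relative roughness ε/D = 2.3e-06/0.04508 = 5.1e-05. Haaland: 1/√f = -1.8 log₁₀[(5.1e-05/3.7)^1.11 + 6.9/1.205e+05] = -1.8 log₁₀[4.03e-06 + 5.73e-05] = 7.583, so f = 0.01739.
Darcy-Weisbach: ΔP = f(L/D)(ρV²/2) = 0.01739·(233.5/0.04508)·(1713·6.647²/2) = 0.01739·5180·3.785e+04 = 3.41e+06 Pa.
Pumping power P = QΔP = 0.01061·3.41e+06 = 36175 W = 36.18 kW.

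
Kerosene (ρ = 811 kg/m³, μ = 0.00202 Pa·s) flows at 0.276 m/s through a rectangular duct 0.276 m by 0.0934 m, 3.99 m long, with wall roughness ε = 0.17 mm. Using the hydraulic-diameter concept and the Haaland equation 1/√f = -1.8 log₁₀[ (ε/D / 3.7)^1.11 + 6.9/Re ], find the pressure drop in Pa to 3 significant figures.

ΔP ≈ 26.0 Pa

Hydraulic diameter D_h = 4A/P = 4·(0.276·0.0934)/(2·(0.276+0.0934)) = 0.1031/0.7388 = 0.1396 m.
Re = ρVD_h/μ = 811·0.276·0.1396/0.00202 = 1.547e+04.
ε/D_h = 0.00017/0.1396 = 0.00122; Haaland gives 1/√f = -1.8 log₁₀[0.000136+0.000446] = 5.823, so f = 0.0295.
ΔP = f(L/D_h)(ρV²/2) = 0.0295·3.99/0.1396·30.89 = 26.05 Pa.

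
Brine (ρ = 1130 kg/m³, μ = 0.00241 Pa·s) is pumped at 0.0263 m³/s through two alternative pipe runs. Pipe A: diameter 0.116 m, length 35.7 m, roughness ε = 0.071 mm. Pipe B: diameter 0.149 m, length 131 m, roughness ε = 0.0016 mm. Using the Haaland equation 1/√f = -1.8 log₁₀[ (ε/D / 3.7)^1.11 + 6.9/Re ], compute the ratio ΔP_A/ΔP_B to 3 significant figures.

Pipe A: V = Q/A = 0.0263/0.01057 = 2.489 m/s; Re = 1.354e+05; ε/D = 0.000612; Haaland → f = 0.01987; ΔP_A = f(L/D)(ρV²/2) = 2.14e+04 Pa.
Pipe B: V = Q/A = 0.0263/0.01744 = 1.508 m/s; Re = 1.054e+05; ε/D = 1.07e-05; Haaland → f = 0.01767; ΔP_B = f(L/D)(ρV²/2) = 1.997e+04 Pa.
ΔP_A/ΔP_B = 2.14e+04/1.997e+04 = 1.07.

ΔP_A/ΔP_B ≈ 1.07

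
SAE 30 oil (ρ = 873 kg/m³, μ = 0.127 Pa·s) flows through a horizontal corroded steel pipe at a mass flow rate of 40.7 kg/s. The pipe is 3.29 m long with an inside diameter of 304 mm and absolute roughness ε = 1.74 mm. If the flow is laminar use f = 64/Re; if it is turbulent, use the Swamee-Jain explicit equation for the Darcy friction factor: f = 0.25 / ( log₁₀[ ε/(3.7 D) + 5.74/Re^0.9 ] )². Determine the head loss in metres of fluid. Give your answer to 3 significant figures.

h_f ≈ 0.0109 m

A = πD²/4 = π(0.304)²/4 = 0.07258 m²; mean velocity V = ṁ/(ρA) = 40.7/(873 · 0.07258) = 0.6423 m/s.
Reynolds number Re = ρVD/μ = 873 · 0.6423 · 0.304 / 0.127 = 1342.
Re < 2300 → laminar flow, so f = 64/Re = 64/1342 = 0.04768 (the turbulent correlation is not needed).
Darcy-Weisbach: ΔP = f(L/D)(ρV²/2) = 0.04768·(3.29/0.304)·(873·0.6423²/2) = 0.04768·10.82·180.1 = 92.93 Pa.
Head loss h_f = ΔP/(ρg) = 92.93/(873·9.81) = 0.0109 m.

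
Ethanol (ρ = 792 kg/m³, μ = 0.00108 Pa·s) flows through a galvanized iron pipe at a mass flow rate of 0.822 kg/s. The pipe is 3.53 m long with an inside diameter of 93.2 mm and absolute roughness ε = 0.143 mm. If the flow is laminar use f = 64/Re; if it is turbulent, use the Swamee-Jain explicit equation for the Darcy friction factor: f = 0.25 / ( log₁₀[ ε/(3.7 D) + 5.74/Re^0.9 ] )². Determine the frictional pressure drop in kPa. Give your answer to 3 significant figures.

A = πD²/4 = π(0.0932)²/4 = 0.006822 m²; mean velocity V = ṁ/(ρA) = 0.822/(792 · 0.006822) = 0.1521 m/s.
Reynolds number Re = ρVD/μ = 792 · 0.1521 · 0.0932 / 0.00108 = 1.04e+04.
Re > 4000 → turbulent. Relative roughness ε/D = 0.000143/0.0932 = 0.00153. Swamee-Jain: f = 0.25/(log₁₀[0.00153/3.7 + 5.74/1.04e+04^0.9])² = 0.25/(log₁₀[0.000415 + 0.00139])² = 0.25/(-2.743)² = 0.03322.
Darcy-Weisbach: ΔP = f(L/D)(ρV²/2) = 0.03322·(3.53/0.0932)·(792·0.1521²/2) = 0.03322·37.88·9.165 = 11.53 Pa.
ΔP = 11.53 Pa = 0.0115 kPa.

ΔP ≈ 0.0115 kPa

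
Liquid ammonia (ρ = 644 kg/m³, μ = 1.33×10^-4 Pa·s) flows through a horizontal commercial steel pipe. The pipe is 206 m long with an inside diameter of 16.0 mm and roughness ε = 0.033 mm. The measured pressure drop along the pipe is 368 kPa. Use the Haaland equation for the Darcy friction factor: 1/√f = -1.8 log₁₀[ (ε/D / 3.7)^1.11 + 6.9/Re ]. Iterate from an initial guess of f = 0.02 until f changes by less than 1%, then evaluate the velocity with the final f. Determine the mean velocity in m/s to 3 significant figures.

Rearranging Darcy-Weisbach: V = √(2·ΔP·D/(f·L·ρ)). With ε/D = 3.3e-05/0.016 = 0.00206, iterate starting from f = 0.02:
  f = 0.02 → V = √(2·3.68e+05·0.016/(0.02·206·644)) = 2.107 m/s; Re = ρVD/μ = 1.632e+05; f → 0.02459
  f = 0.02459 → V = 1.9 m/s; Re = 1.472e+05; f → 0.02469
Converged (Δf/f < 1%). With the final f = 0.02469: V = √(2·3.68e+05·0.016/(0.02469·206·644)) = 1.896 m/s.

V ≈ 1.90 m/s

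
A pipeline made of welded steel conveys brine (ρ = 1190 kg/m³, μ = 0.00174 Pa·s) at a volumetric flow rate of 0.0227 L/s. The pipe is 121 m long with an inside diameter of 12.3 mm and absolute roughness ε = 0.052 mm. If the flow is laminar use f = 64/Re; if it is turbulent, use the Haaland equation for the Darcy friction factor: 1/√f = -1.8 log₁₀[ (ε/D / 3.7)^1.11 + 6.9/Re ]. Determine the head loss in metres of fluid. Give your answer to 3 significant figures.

h_f ≈ 0.729 m

Q = 0.0227 L/s = 0.0227/1000 = 2.27e-05 m³/s.
Cross-sectional area A = πD²/4 = π(0.0123)²/4 = 0.0001188 m²; mean velocity V = Q/A = 2.27e-05/0.0001188 = 0.191 m/s.
Reynolds number Re = ρVD/μ = 1190 · 0.191 · 0.0123 / 0.00174 = 1607.
Re < 2300 → laminar flow, so f = 64/Re = 64/1607 = 0.03982 (the turbulent correlation is not needed).
Darcy-Weisbach: ΔP = f(L/D)(ρV²/2) = 0.03982·(121/0.0123)·(1190·0.191²/2) = 0.03982·9837·21.72 = 8507 Pa.
Head loss h_f = ΔP/(ρg) = 8507/(1190·9.81) = 0.729 m.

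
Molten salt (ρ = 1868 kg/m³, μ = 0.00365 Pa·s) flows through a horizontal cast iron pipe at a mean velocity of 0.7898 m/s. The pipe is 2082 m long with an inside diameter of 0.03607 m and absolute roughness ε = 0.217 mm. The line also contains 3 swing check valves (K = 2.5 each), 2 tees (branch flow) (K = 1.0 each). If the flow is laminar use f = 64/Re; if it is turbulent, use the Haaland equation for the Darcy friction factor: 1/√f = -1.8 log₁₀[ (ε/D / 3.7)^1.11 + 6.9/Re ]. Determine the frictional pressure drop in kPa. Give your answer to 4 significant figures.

ΔP ≈ 1245 kPa

Reynolds number Re = ρVD/μ = 1868 · 0.7898 · 0.03607 / 0.00365 = 1.458e+04.
Re > 4000 → turbulent. Relative roughness ε/D = 0.000217/0.03607 = 0.00602. Haaland: 1/√f = -1.8 log₁₀[(0.00602/3.7)^1.11 + 6.9/1.458e+04] = -1.8 log₁₀[0.000802 + 0.000473] = 5.21, so f = 0.03684.
Total minor-loss coefficient ΣK = 3·2.5 + 2·1 = 9.5.
ΔP = [f·L/D + ΣK]·(ρV²/2) = [0.03684·2082/0.03607 + 9.5]·(1868·0.7898²/2) = [2127 + 9.5]·582.6 = 1.245e+06 Pa.
ΔP = 1.245e+06 Pa = 1245 kPa.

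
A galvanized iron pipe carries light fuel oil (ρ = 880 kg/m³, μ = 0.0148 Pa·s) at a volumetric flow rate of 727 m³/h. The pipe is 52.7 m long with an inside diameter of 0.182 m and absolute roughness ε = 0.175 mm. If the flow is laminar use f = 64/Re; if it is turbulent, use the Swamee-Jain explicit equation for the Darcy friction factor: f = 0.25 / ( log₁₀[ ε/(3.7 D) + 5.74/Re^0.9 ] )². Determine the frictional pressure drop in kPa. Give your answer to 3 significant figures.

ΔP ≈ 174 kPa

Q = 727 m³/h = 727/3600 = 0.2019 m³/s.
Cross-sectional area A = πD²/4 = π(0.182)²/4 = 0.02602 m²; mean velocity V = Q/A = 0.2019/0.02602 = 7.762 m/s.
Reynolds number Re = ρVD/μ = 880 · 7.762 · 0.182 / 0.0148 = 8.4e+04.
Re > 4000 → turbulent. Relative roughness ε/D = 0.000175/0.182 = 0.000962. Swamee-Jain: f = 0.25/(log₁₀[0.000962/3.7 + 5.74/8.4e+04^0.9])² = 0.25/(log₁₀[0.00026 + 0.000212])² = 0.25/(-3.326)² = 0.0226.
Darcy-Weisbach: ΔP = f(L/D)(ρV²/2) = 0.0226·(52.7/0.182)·(880·7.762²/2) = 0.0226·289.6·2.651e+04 = 1.735e+05 Pa.
ΔP = 1.735e+05 Pa = 174 kPa.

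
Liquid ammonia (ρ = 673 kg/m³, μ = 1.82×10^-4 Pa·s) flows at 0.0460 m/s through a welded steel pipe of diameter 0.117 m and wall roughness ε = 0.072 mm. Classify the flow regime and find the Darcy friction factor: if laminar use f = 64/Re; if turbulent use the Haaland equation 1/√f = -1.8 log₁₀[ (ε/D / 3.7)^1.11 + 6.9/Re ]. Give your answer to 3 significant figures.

f ≈ 0.0269

Re = ρVD/μ = 673·0.046·0.117/0.000182 = 1.99e+04.
Re > 4000 → turbulent. ε/D = 7.2e-05/0.117 = 0.000615; Haaland: 1/√f = -1.8 log₁₀[6.39e-05 + 0.000347] = 6.096, so f = 0.02691.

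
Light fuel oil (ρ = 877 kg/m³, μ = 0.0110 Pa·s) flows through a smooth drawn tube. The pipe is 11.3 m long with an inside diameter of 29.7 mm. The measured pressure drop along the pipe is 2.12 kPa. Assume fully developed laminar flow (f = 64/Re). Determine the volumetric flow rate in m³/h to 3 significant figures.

For laminar flow, f = 64/Re with Re = ρVD/μ, so Darcy-Weisbach reduces to ΔP = 32μLV/D². Solving for V: V = ΔP·D²/(32μL) = 2120·(0.0297)²/(32·0.011·11.3) = 0.4701 m/s.
Check: Re = ρVD/μ = 877·0.4701·0.0297/0.011 = 1113 < 2300, so the laminar assumption holds.
Q = V·A = 0.4701·(π/4·0.0297²) = 0.0003257 m³/s = 1.17 m³/h.

Q ≈ 1.17 m³/h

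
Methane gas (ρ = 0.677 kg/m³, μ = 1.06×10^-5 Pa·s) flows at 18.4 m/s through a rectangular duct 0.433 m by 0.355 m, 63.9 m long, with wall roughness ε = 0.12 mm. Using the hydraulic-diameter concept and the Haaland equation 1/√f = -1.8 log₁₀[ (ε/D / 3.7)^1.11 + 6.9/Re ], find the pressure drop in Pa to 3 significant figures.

ΔP ≈ 306 Pa

Hydraulic diameter D_h = 4A/P = 4·(0.433·0.355)/(2·(0.433+0.355)) = 0.6149/1.576 = 0.3901 m.
Re = ρVD_h/μ = 0.677·18.4·0.3901/1.06e-05 = 4.585e+05.
ε/D_h = 0.00012/0.3901 = 0.000308; Haaland gives 1/√f = -1.8 log₁₀[2.96e-05+1.5e-05] = 7.831, so f = 0.01631.
ΔP = f(L/D_h)(ρV²/2) = 0.01631·63.9/0.3901·114.6 = 306.1 Pa.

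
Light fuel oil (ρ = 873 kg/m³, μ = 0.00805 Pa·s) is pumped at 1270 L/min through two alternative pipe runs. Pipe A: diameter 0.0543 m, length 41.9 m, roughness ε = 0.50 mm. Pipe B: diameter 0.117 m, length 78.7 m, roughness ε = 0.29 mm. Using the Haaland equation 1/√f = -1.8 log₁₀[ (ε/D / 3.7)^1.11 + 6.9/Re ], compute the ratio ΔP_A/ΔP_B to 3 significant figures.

ΔP_A/ΔP_B ≈ 32.0

Pipe A: V = Q/A = 0.02117/0.002316 = 9.14 m/s; Re = 5.382e+04; ε/D = 0.00921; Haaland → f = 0.03802; ΔP_A = f(L/D)(ρV²/2) = 1.07e+06 Pa.
Pipe B: V = Q/A = 0.02117/0.01075 = 1.969 m/s; Re = 2.498e+04; ε/D = 0.00248; Haaland → f = 0.02941; ΔP_B = f(L/D)(ρV²/2) = 3.347e+04 Pa.
ΔP_A/ΔP_B = 1.07e+06/3.347e+04 = 32.0.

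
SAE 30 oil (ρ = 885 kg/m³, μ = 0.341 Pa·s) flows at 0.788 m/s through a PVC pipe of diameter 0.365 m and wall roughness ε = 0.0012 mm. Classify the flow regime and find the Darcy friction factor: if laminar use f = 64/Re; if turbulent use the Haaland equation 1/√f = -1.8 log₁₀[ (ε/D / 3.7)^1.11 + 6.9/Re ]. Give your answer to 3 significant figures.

f ≈ 0.0857

Re = ρVD/μ = 885·0.788·0.365/0.341 = 746.5.
Re < 2300 → laminar, so f = 64/Re = 0.08574 (roughness is irrelevant in laminar flow).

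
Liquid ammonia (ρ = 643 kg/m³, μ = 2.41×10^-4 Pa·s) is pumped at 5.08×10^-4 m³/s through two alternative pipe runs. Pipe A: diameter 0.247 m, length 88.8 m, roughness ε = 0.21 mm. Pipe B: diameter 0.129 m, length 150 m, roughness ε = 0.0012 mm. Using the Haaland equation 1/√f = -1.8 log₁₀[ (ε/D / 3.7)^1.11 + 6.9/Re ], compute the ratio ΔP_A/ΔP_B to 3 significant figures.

Pipe A: V = Q/A = 0.000508/0.04792 = 0.0106 m/s; Re = 6987; ε/D = 0.00085; Haaland → f = 0.03506; ΔP_A = f(L/D)(ρV²/2) = 0.4555 Pa.
Pipe B: V = Q/A = 0.000508/0.01307 = 0.03887 m/s; Re = 1.338e+04; ε/D = 9.3e-06; Haaland → f = 0.02857; ΔP_B = f(L/D)(ρV²/2) = 16.13 Pa.
ΔP_A/ΔP_B = 0.4555/16.13 = 0.0282.

ΔP_A/ΔP_B ≈ 0.0282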